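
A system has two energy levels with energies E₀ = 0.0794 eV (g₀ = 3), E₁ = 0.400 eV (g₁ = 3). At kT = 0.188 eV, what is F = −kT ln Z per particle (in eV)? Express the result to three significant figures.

Eᵢ/kT = 0.42234, 2.1277.
Z = Σ gᵢe^(−Eᵢ/kT) = 3·e^(−0.42234) + 3·e^(−2.1277) = 1.9665 + 0.35733 = 2.3238.
F = −kT ln Z = −0.188 × ln(2.3238) = −0.188 × 0.84320 = -0.159 eV.

-0.159 eV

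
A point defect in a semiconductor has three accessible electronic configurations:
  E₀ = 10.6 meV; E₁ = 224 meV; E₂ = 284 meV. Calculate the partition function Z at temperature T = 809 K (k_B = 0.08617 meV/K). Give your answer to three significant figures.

k_BT = 0.08617 × 809 K = 69.712 meV.
Eᵢ/kT = 0.15205, 3.2132, 4.0739.
Z = Σ e^(−Eᵢ/kT) = e^(−0.15205) + e^(−3.2132) + e^(−4.0739) = 0.85895 + 0.040228 + 0.017011 = 0.91619.

Z = 0.916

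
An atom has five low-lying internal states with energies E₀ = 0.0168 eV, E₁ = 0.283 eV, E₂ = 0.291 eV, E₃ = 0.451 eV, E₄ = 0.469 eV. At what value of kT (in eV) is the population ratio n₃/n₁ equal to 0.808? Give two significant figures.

n₃/n₁ = exp[−(E₃−E₁)/kT] = 0.808.
⇒ (E₃−E₁)/kT = ln(1/0.808) = ln(1.238) = 0.2135.
kT = 0.168 eV / 0.2135 = 0.79 eV.

0.79 eV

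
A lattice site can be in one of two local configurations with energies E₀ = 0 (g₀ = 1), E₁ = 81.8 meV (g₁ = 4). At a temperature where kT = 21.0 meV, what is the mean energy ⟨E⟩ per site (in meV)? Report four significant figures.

Eᵢ/kT = 0, 3.89524.
Z = Σ gᵢe^(−Eᵢ/kT) = 1·e^(−0) + 4·e^(−3.89524) = 1.00000 + 0.0813540 = 1.08135.
⟨E⟩ = Σ Eᵢ gᵢe^(−Eᵢ/kT) / Z = (0·1.00000 + 81.8·0.0813540) / 1.08135 = 6.154 meV.

6.154 meV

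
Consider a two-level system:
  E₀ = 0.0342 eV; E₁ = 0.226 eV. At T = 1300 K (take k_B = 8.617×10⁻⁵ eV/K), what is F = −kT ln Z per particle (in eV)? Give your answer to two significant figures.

0.016 eV

k_BT = 8.617×10⁻⁵ × 1300 K = 0.1120 eV.
Eᵢ/kT = 0.3054, 2.018.
Z = Σ e^(−Eᵢ/kT) = e^(−0.3054) + e^(−2.018) = 0.7368 + 0.1329 = 0.8697.
F = −kT ln Z = −0.1120 × ln(0.8697) = −0.1120 × -0.1396 = 0.016 eV.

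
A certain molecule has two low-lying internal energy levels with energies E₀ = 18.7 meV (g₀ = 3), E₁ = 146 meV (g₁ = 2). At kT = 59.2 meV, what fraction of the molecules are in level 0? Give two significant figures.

Eᵢ/kT = 0.3159, 2.466.
Z = Σ gᵢe^(−Eᵢ/kT) = 3·e^(−0.3159) + 2·e^(−2.466) = 2.187 + 0.1698 = 2.357.
P₀ = g₀ e^(−E₀/kT) / Z = 2.187/2.357 = 0.93.

0.93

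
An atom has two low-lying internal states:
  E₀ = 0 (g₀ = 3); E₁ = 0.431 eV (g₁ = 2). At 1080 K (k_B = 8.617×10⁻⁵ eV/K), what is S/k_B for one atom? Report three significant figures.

k_BT = 8.617×10⁻⁵ × 1080 K = 0.093064 eV.
Eᵢ/kT = 0, 4.6312.
Z = Σ gᵢe^(−Eᵢ/kT) = 3·e^(−0) + 2·e^(−4.6312) = 3.0000 + 0.019486 = 3.0195.
⟨E⟩ = Σ EᵢPᵢ = 0.0027814 eV.
S/k_B = ln Z + ⟨E⟩/kT = ln(3.0195) + 0.0027814/0.093064 = 1.1051 + 0.029887 = 1.13.

1.13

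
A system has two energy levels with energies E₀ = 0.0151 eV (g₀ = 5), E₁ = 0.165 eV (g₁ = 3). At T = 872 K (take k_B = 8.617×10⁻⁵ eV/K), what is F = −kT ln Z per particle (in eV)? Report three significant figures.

-0.112 eV

k_BT = 8.617×10⁻⁵ × 872 K = 0.075140 eV.
Eᵢ/kT = 0.20096, 2.1959.
Z = Σ gᵢe^(−Eᵢ/kT) = 5·e^(−0.20096) + 3·e^(−2.1959) = 4.0897 + 0.33378 = 4.4235.
F = −kT ln Z = −0.075140 × ln(4.4235) = −0.075140 × 1.4869 = -0.112 eV.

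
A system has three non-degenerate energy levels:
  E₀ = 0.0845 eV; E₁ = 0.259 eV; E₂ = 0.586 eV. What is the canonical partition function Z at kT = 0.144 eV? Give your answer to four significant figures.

Z = 0.7387

Eᵢ/kT = 0.586806, 1.79861, 4.06944.
Z = Σ e^(−Eᵢ/kT) = e^(−0.586806) + e^(−1.79861) + e^(−4.06944) = 0.556101 + 0.165529 + 0.0170870 = 0.738717.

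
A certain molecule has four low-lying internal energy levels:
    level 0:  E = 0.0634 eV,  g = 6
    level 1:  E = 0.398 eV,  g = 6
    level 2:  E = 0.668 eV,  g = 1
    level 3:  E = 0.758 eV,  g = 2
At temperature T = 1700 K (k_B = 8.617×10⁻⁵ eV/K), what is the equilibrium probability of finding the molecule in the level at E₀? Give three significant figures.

0.903

k_BT = 8.617×10⁻⁵ × 1700 K = 0.14649 eV.
Eᵢ/kT = 0.43279, 2.7169, 4.5600, 5.1744.
Z = Σ gᵢe^(−Eᵢ/kT) = 6·e^(−0.43279) + 6·e^(−2.7169) + 1·e^(−4.5600) + 2·e^(−5.1744) = 3.8922 + 0.39648 + 0.010462 + 0.011319 = 4.3105.
P₀ = g₀ e^(−E₀/kT) / Z = 3.8922/4.3105 = 0.903.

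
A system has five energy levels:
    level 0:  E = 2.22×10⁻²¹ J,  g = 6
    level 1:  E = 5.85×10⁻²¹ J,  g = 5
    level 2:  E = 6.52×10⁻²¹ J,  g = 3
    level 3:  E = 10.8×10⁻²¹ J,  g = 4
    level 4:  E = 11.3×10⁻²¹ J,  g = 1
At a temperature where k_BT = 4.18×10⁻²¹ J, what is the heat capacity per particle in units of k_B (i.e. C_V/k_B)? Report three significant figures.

0.367

Eᵢ/kT = 0.53110, 1.3995, 1.5598, 2.5837, 2.7033.
Z = Σ gᵢe^(−Eᵢ/kT) = 6·e^(−0.53110) + 5·e^(−1.3995) + 3·e^(−1.5598) + 4·e^(−2.5837) + 1·e^(−2.7033) = 3.5277 + 1.2336 + 0.63053 + 0.30198 + 0.066984 = 5.7608.
⟨E⟩ = 4.0233, ⟨E²⟩ = 22.598.
C_V/k_B = (⟨E²⟩ − ⟨E⟩²)/(kT)² = (22.598 − 16.187)/17.472 = 0.367.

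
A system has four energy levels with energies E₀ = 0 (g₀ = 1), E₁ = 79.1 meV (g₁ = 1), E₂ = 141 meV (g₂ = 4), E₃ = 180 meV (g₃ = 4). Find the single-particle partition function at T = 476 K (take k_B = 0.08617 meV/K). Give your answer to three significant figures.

Z = 1.32

k_BT = 0.08617 × 476 K = 41.017 meV.
Eᵢ/kT = 0, 1.9285, 3.4376, 4.3884.
Z = Σ gᵢe^(−Eᵢ/kT) = 1·e^(−0) + 1·e^(−1.9285) + 4·e^(−3.4376) + 4·e^(−4.3884) = 1.0000 + 0.14537 + 0.12857 + 0.049682 = 1.3236.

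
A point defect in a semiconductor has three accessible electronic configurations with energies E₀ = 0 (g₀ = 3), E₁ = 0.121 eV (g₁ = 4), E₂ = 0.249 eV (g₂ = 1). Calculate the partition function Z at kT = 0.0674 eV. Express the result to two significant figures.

Z = 3.7

Eᵢ/kT = 0, 1.795, 3.694.
Z = Σ gᵢe^(−Eᵢ/kT) = 3·e^(−0) + 4·e^(−1.795) + 1·e^(−3.694) = 3.000 + 0.6645 + 0.02487 = 3.689.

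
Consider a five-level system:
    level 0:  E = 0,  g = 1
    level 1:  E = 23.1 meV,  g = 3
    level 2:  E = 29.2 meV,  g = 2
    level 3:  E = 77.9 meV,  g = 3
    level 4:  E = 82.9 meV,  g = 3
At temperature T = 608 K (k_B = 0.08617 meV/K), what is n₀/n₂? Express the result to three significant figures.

k_BT = 0.08617 × 608 K = 52.391 meV.
n₀/n₂ = (g₀/g₂) exp[−(E₀−E₂)/kT] = (1/2) × exp(−(-29.2 meV)/(52.391 meV)) = (1/2) × exp(0.55735) = 0.873.

0.873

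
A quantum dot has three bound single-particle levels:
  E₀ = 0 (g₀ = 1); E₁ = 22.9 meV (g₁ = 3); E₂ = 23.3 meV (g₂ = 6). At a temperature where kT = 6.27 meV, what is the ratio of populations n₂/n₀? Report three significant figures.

0.146

n₂/n₀ = (g₂/g₀) exp[−(E₂−E₀)/kT] = (6/1) × exp(−(23.3 meV)/(6.27 meV)) = (6/1) × exp(-3.7161) = 0.146.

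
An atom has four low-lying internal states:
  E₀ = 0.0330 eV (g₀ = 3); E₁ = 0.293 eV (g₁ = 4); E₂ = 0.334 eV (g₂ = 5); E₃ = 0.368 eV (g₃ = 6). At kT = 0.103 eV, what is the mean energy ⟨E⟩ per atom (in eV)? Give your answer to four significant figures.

Eᵢ/kT = 0.320388, 2.84466, 3.24272, 3.57282.
Z = Σ gᵢe^(−Eᵢ/kT) = 3·e^(−0.320388) + 4·e^(−2.84466) + 5·e^(−3.24272) + 6·e^(−3.57282) = 2.17760 + 0.232616 + 0.195288 + 0.168459 = 2.77396.
⟨E⟩ = Σ Eᵢ gᵢe^(−Eᵢ/kT) / Z = (0.0330·2.17760 + 0.293·0.232616 + 0.334·0.195288 + 0.368·0.168459) / 2.77396 = 0.09634 eV.

0.09634 eV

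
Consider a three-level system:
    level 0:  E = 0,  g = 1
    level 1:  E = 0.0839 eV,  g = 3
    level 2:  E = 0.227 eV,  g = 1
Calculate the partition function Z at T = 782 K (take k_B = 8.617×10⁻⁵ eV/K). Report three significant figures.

Z = 1.90

k_BT = 8.617×10⁻⁵ × 782 K = 0.067385 eV.
Eᵢ/kT = 0, 1.2451, 3.3687.
Z = Σ gᵢe^(−Eᵢ/kT) = 1·e^(−0) + 3·e^(−1.2451) + 1·e^(−3.3687) = 1.0000 + 0.86374 + 0.034434 = 1.8982.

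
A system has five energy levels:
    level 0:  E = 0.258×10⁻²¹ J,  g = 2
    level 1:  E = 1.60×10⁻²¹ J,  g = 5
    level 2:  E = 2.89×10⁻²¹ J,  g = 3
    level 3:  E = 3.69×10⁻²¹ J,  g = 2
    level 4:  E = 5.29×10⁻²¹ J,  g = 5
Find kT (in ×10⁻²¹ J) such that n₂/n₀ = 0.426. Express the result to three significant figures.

2.09 ×10⁻²¹ J

n₂/n₀ = (g₂/g₀) exp[−(E₂−E₀)/kT] = 0.426.
⇒ (E₂−E₀)/kT = ln((3/2)/0.426) = ln(3.5211) = 1.2588.
kT = 2.632 ×10⁻²¹ J / 1.2588 = 2.09 ×10⁻²¹ J.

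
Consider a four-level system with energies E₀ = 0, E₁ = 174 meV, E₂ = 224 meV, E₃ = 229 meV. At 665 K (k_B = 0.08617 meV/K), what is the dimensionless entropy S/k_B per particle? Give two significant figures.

0.36

k_BT = 0.08617 × 665 K = 57.30 meV.
Eᵢ/kT = 0, 3.037, 3.909, 3.997.
Z = Σ e^(−Eᵢ/kT) = e^(−0) + e^(−3.037) + e^(−3.909) + e^(−3.997) = 1.000 + 0.04798 + 0.02006 + 0.01837 = 1.086.
⟨E⟩ = Σ EᵢPᵢ = 15.70 meV.
S/k_B = ln Z + ⟨E⟩/kT = ln(1.086) + 15.70/57.30 = 0.08250 + 0.2740 = 0.36.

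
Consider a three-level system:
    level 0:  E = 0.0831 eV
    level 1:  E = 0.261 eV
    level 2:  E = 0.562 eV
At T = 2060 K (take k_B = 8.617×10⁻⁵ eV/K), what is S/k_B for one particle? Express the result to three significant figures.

0.744

k_BT = 8.617×10⁻⁵ × 2060 K = 0.17751 eV.
Eᵢ/kT = 0.46814, 1.4703, 3.1660.
Z = Σ e^(−Eᵢ/kT) = e^(−0.46814) + e^(−1.4703) + e^(−3.1660) = 0.62617 + 0.22986 + 0.042172 = 0.89820.
⟨E⟩ = Σ EᵢPᵢ = 0.15111 eV.
S/k_B = ln Z + ⟨E⟩/kT = ln(0.89820) + 0.15111/0.17751 = -0.10736 + 0.85128 = 0.744.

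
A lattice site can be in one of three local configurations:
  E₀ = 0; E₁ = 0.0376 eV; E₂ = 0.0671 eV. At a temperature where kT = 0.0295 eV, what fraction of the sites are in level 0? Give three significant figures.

0.723

Eᵢ/kT = 0, 1.2746, 2.2746.
Z = Σ e^(−Eᵢ/kT) = e^(−0) + e^(−1.2746) + e^(−2.2746) = 1.0000 + 0.27954 + 0.10284 = 1.3824.
P₀ = e^(−E₀/kT) / Z = 1.0000/1.3824 = 0.723.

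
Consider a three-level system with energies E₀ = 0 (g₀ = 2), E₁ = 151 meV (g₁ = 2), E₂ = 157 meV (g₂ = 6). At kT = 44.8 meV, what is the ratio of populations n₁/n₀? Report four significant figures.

n₁/n₀ = (g₁/g₀) exp[−(E₁−E₀)/kT] = (2/2) × exp(−(151 meV)/(44.8 meV)) = (2/2) × exp(-3.37054) = 0.03437.

0.03437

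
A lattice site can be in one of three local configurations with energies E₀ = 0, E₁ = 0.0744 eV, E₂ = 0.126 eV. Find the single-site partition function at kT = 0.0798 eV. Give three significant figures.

Z = 1.60

Eᵢ/kT = 0, 0.93233, 1.5789.
Z = Σ e^(−Eᵢ/kT) = e^(−0) + e^(−0.93233) + e^(−1.5789) = 1.0000 + 0.39364 + 0.20620 = 1.5998.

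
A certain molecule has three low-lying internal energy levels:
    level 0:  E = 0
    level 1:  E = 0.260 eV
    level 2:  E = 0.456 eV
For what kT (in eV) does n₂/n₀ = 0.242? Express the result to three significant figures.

n₂/n₀ = exp[−(E₂−E₀)/kT] = 0.242.
⇒ (E₂−E₀)/kT = ln(1/0.242) = ln(4.1322) = 1.4188.
kT = 0.456 eV / 1.4188 = 0.321 eV.

0.321 eV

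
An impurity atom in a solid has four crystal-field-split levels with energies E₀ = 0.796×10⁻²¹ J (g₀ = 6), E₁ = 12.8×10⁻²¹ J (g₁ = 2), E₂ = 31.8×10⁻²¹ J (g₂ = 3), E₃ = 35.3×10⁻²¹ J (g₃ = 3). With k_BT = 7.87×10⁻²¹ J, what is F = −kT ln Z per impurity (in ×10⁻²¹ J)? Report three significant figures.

Eᵢ/kT = 0.10114, 1.6264, 4.0407, 4.4854.
Z = Σ gᵢe^(−Eᵢ/kT) = 6·e^(−0.10114) + 2·e^(−1.6264) + 3·e^(−4.0407) + 3·e^(−4.4854) = 5.4228 + 0.39327 + 0.052755 + 0.033817 = 5.9026.
F = −kT ln Z = −7.87 × ln(5.9026) = −7.87 × 1.7754 = -14.0 ×10⁻²¹ J.

-14.0 ×10⁻²¹ J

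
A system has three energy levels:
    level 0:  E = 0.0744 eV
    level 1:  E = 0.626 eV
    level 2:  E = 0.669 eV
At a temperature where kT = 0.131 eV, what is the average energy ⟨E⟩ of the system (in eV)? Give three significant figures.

Eᵢ/kT = 0.56794, 4.7786, 5.1069.
Z = Σ e^(−Eᵢ/kT) = e^(−0.56794) + e^(−4.7786) + e^(−5.1069) = 0.56669 + 0.0084078 + 0.0060548 = 0.58115.
⟨E⟩ = Σ Eᵢ e^(−Eᵢ/kT) / Z = (0.0744·0.56669 + 0.626·0.0084078 + 0.669·0.0060548) / 0.58115 = 0.0886 eV.

0.0886 eV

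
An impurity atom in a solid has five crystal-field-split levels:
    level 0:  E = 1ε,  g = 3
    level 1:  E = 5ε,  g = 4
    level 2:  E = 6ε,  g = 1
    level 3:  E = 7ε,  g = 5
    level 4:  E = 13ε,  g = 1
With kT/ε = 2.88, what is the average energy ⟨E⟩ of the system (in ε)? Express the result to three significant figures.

2.83 ε

Eᵢ/kT = 0.34722, 1.7361, 2.0833, 2.4306, 4.5139.
Z = Σ gᵢe^(−Eᵢ/kT) = 3·e^(−0.34722) + 4·e^(−1.7361) + 1·e^(−2.0833) + 5·e^(−2.4306) + 1·e^(−4.5139) = 2.1199 + 0.70483 + 0.12452 + 0.43992 + 0.010956 = 3.4001.
⟨E⟩ = Σ Eᵢ gᵢe^(−Eᵢ/kT) / Z = (1·2.1199 + 5·0.70483 + 6·0.12452 + 7·0.43992 + 13·0.010956) / 3.4001 = 2.83 ε.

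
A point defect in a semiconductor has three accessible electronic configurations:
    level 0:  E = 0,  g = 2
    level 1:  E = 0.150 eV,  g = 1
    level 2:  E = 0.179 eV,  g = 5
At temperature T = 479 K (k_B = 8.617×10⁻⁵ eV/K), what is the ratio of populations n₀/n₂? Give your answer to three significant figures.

k_BT = 8.617×10⁻⁵ × 479 K = 0.041275 eV.
n₀/n₂ = (g₀/g₂) exp[−(E₀−E₂)/kT] = (2/5) × exp(−(-0.179 eV)/(0.041275 eV)) = (2/5) × exp(4.3368) = 30.6.

30.6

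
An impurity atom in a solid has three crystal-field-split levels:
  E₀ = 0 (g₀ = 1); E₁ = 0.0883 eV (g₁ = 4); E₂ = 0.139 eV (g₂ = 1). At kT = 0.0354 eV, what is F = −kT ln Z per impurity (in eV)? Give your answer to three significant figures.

-0.0106 eV

Eᵢ/kT = 0, 2.4944, 3.9266.
Z = Σ gᵢe^(−Eᵢ/kT) = 1·e^(−0) + 4·e^(−2.4944) + 1·e^(−3.9266) = 1.0000 + 0.33018 + 0.019711 = 1.3499.
F = −kT ln Z = −0.0354 × ln(1.3499) = −0.0354 × 0.30003 = -0.0106 eV.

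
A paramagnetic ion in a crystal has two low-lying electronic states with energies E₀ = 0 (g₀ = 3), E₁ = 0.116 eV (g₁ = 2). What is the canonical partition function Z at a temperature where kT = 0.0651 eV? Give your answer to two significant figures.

Z = 3.3

Eᵢ/kT = 0, 1.782.
Z = Σ gᵢe^(−Eᵢ/kT) = 3·e^(−0) + 2·e^(−1.782) = 3.000 + 0.3366 = 3.337.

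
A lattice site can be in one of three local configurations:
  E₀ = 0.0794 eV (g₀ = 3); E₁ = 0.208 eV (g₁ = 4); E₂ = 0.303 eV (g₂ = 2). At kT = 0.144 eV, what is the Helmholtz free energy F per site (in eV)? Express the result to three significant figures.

-0.154 eV

Eᵢ/kT = 0.55139, 1.4444, 2.1042.
Z = Σ gᵢe^(−Eᵢ/kT) = 3·e^(−0.55139) + 4·e^(−1.4444) + 2·e^(−2.1042) = 1.7284 + 0.94355 + 0.24389 = 2.9158.
F = −kT ln Z = −0.144 × ln(2.9158) = −0.144 × 1.0701 = -0.154 eV.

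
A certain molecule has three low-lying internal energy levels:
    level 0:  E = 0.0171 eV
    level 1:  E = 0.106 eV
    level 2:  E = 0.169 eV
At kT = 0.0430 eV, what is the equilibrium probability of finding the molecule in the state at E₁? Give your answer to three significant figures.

Eᵢ/kT = 0.39767, 2.4651, 3.9302.
Z = Σ e^(−Eᵢ/kT) = e^(−0.39767) + e^(−2.4651) + e^(−3.9302) = 0.67188 + 0.085000 + 0.019640 = 0.77652.
P₁ = e^(−E₁/kT) / Z = 0.085000/0.77652 = 0.109.

0.109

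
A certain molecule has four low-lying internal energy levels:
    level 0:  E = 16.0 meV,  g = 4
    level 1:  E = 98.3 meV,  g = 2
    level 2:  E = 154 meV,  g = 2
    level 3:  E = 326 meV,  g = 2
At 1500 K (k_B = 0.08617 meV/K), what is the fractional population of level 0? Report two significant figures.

k_BT = 0.08617 × 1500 K = 129.3 meV.
Eᵢ/kT = 0.1237, 0.7602, 1.191, 2.521.
Z = Σ gᵢe^(−Eᵢ/kT) = 4·e^(−0.1237) + 2·e^(−0.7602) + 2·e^(−1.191) + 2·e^(−2.521) = 3.535 + 0.9351 + 0.6078 + 0.1608 = 5.239.
P₀ = g₀ e^(−E₀/kT) / Z = 3.535/5.239 = 0.67.

0.67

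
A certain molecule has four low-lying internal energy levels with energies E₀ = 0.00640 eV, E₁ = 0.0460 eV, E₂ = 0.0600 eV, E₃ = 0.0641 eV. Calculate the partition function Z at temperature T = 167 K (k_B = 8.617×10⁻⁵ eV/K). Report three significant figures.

Z = 0.709

k_BT = 8.617×10⁻⁵ × 167 K = 0.014390 eV.
Eᵢ/kT = 0.44475, 3.1967, 4.1696, 4.4545.
Z = Σ e^(−Eᵢ/kT) = e^(−0.44475) + e^(−3.1967) + e^(−4.1696) + e^(−4.4545) = 0.64098 + 0.040897 + 0.015458 + 0.011626 = 0.70896.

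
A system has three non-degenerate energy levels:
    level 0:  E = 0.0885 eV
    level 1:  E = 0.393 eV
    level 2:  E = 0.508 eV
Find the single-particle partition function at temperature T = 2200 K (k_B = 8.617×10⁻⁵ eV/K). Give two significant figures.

k_BT = 8.617×10⁻⁵ × 2200 K = 0.1896 eV.
Eᵢ/kT = 0.4668, 2.073, 2.679.
Z = Σ e^(−Eᵢ/kT) = e^(−0.4668) + e^(−2.073) + e^(−2.679) = 0.6270 + 0.1258 + 0.06863 = 0.8214.

Z = 0.82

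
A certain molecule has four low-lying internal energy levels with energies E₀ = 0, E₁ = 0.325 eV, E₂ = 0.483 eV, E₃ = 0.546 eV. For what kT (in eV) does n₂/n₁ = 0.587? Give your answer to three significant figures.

n₂/n₁ = exp[−(E₂−E₁)/kT] = 0.587.
⇒ (E₂−E₁)/kT = ln(1/0.587) = ln(1.7036) = 0.53274.
kT = 0.158 eV / 0.53274 = 0.297 eV.

0.297 eV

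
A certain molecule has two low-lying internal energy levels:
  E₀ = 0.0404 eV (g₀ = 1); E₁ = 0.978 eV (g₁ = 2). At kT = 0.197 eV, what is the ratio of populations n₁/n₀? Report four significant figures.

n₁/n₀ = (g₁/g₀) exp[−(E₁−E₀)/kT] = (2/1) × exp(−(0.9376 eV)/(0.197 eV)) = (2/1) × exp(-4.75939) = 0.01714.

0.01714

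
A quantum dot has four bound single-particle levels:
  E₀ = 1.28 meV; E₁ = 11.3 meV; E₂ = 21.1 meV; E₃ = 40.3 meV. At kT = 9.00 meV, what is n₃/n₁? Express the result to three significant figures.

n₃/n₁ = exp[−(E₃−E₁)/kT] = exp(−(29.0 meV)/(9.00 meV)) = exp(-3.2222) = 0.0399.

0.0399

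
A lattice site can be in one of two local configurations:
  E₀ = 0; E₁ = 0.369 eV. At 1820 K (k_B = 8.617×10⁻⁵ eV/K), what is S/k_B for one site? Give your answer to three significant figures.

k_BT = 8.617×10⁻⁵ × 1820 K = 0.15683 eV.
Eᵢ/kT = 0, 2.3529.
Z = Σ e^(−Eᵢ/kT) = e^(−0) + e^(−2.3529) = 1.0000 + 0.095093 = 1.0951.
⟨E⟩ = Σ EᵢPᵢ = 0.032042 eV.
S/k_B = ln Z + ⟨E⟩/kT = ln(1.0951) + 0.032042/0.15683 = 0.090846 + 0.20431 = 0.295.

0.295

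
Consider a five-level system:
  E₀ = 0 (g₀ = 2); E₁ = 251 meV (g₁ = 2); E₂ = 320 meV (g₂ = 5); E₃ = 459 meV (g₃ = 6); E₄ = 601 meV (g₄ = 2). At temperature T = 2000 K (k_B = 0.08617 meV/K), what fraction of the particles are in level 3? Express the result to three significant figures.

0.112

k_BT = 0.08617 × 2000 K = 172.34 meV.
Eᵢ/kT = 0, 1.4564, 1.8568, 2.6633, 3.4873.
Z = Σ gᵢe^(−Eᵢ/kT) = 2·e^(−0) + 2·e^(−1.4564) + 5·e^(−1.8568) + 6·e^(−2.6633) + 2·e^(−3.4873) = 2.0000 + 0.46615 + 0.78086 + 0.41831 + 0.061167 = 3.7265.
P₃ = g₃ e^(−E₃/kT) / Z = 0.41831/3.7265 = 0.112.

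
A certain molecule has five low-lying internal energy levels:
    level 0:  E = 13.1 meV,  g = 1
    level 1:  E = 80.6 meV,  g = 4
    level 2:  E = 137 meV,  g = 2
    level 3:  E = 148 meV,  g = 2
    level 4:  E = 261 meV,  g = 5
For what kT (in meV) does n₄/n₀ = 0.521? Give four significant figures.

109.6 meV

n₄/n₀ = (g₄/g₀) exp[−(E₄−E₀)/kT] = 0.521.
⇒ (E₄−E₀)/kT = ln((5/1)/0.521) = ln(9.59693) = 2.26144.
kT = 247.9 meV / 2.26144 = 109.6 meV.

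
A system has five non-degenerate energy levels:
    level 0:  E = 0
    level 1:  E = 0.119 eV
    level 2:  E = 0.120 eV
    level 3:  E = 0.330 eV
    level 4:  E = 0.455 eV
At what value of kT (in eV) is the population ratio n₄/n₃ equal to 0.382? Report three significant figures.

0.130 eV

n₄/n₃ = exp[−(E₄−E₃)/kT] = 0.382.
⇒ (E₄−E₃)/kT = ln(1/0.382) = ln(2.6178) = 0.96233.
kT = 0.125 eV / 0.96233 = 0.130 eV.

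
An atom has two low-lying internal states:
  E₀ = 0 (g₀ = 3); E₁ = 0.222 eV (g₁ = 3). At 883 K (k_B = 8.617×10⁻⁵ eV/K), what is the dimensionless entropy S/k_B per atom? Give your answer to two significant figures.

1.3

k_BT = 8.617×10⁻⁵ × 883 K = 0.07609 eV.
Eᵢ/kT = 0, 2.918.
Z = Σ gᵢe^(−Eᵢ/kT) = 3·e^(−0) + 3·e^(−2.918) = 3.000 + 0.1621 = 3.162.
⟨E⟩ = Σ EᵢPᵢ = 0.01138 eV.
S/k_B = ln Z + ⟨E⟩/kT = ln(3.162) + 0.01138/0.07609 = 1.151 + 0.1496 = 1.3.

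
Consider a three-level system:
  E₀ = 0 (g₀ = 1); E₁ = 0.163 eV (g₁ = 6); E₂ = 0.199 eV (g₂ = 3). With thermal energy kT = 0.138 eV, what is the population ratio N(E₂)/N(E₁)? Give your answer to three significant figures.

0.385

n₂/n₁ = (g₂/g₁) exp[−(E₂−E₁)/kT] = (3/6) × exp(−(0.036 eV)/(0.138 eV)) = (3/6) × exp(-0.26087) = 0.385.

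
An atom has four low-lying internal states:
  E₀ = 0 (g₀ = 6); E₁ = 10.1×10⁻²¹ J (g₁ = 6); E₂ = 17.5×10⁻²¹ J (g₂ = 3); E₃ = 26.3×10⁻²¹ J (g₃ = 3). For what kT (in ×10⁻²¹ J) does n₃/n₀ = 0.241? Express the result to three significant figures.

n₃/n₀ = (g₃/g₀) exp[−(E₃−E₀)/kT] = 0.241.
⇒ (E₃−E₀)/kT = ln((3/6)/0.241) = ln(2.0747) = 0.72982.
kT = 26.3 ×10⁻²¹ J / 0.72982 = 36.0 ×10⁻²¹ J.

36.0 ×10⁻²¹ J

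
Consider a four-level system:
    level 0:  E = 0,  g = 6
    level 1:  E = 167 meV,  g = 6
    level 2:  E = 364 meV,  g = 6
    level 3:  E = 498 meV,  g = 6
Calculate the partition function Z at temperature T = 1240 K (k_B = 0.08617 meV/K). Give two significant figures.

Z = 7.5

k_BT = 0.08617 × 1240 K = 106.9 meV.
Eᵢ/kT = 0, 1.562, 3.405, 4.659.
Z = Σ gᵢe^(−Eᵢ/kT) = 6·e^(−0) + 6·e^(−1.562) + 6·e^(−3.405) + 6·e^(−4.659) = 6.000 + 1.258 + 0.1992 + 0.05686 = 7.514.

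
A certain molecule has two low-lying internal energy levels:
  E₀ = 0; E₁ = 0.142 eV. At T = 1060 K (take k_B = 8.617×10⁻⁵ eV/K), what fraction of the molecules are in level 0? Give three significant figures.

k_BT = 8.617×10⁻⁵ × 1060 K = 0.091340 eV.
Eᵢ/kT = 0, 1.5546.
Z = Σ e^(−Eᵢ/kT) = e^(−0) + e^(−1.5546) = 1.0000 + 0.21127 = 1.2113.
P₀ = e^(−E₀/kT) / Z = 1.0000/1.2113 = 0.826.

0.826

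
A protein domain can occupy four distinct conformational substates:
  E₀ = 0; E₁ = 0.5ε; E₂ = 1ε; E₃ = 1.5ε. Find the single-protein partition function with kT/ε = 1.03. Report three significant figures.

Z = 2.23

Eᵢ/kT = 0, 0.48544, 0.97087, 1.4563.
Z = Σ e^(−Eᵢ/kT) = e^(−0) + e^(−0.48544) + e^(−0.97087) + e^(−1.4563) = 1.0000 + 0.61543 + 0.37875 + 0.23310 = 2.2273.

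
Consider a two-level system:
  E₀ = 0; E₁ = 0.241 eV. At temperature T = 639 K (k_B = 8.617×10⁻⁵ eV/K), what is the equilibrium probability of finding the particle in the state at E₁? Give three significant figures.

k_BT = 8.617×10⁻⁵ × 639 K = 0.055063 eV.
Eᵢ/kT = 0, 4.3768.
Z = Σ e^(−Eᵢ/kT) = e^(−0) + e^(−4.3768) = 1.0000 + 0.012566 = 1.0126.
P₁ = e^(−E₁/kT) / Z = 0.012566/1.0126 = 0.0124.

0.0124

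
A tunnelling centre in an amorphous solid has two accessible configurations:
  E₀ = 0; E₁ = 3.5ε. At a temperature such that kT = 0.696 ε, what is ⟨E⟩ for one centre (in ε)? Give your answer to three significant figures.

0.0228 ε

Eᵢ/kT = 0, 5.0287.
Z = Σ e^(−Eᵢ/kT) = e^(−0) + e^(−5.0287) = 1.0000 + 0.0065473 = 1.0065.
⟨E⟩ = Σ Eᵢ e^(−Eᵢ/kT) / Z = (0·1.0000 + 3.5·0.0065473) / 1.0065 = 0.0228 ε.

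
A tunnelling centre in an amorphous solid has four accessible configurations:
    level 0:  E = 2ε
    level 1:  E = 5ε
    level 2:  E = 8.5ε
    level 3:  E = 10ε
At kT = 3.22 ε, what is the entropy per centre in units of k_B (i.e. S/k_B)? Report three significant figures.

0.999

Eᵢ/kT = 0.62112, 1.5528, 2.6398, 3.1056.
Z = Σ e^(−Eᵢ/kT) = e^(−0.62112) + e^(−1.5528) + e^(−2.6398) + e^(−3.1056) = 0.53734 + 0.21165 + 0.071376 + 0.044798 = 0.86516.
⟨E⟩ = Σ EᵢPᵢ = 3.6844 ε.
S/k_B = ln Z + ⟨E⟩/kT = ln(0.86516) + 3.6844/3.22 = -0.14484 + 1.1442 = 0.999.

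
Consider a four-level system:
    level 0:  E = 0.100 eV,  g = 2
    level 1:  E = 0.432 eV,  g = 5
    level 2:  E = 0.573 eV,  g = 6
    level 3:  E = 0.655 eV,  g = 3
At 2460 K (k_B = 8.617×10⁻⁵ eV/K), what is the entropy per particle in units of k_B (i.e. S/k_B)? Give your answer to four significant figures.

2.296

k_BT = 8.617×10⁻⁵ × 2460 K = 0.211978 eV.
Eᵢ/kT = 0.471747, 2.03795, 2.70311, 3.08994.
Z = Σ gᵢe^(−Eᵢ/kT) = 2·e^(−0.471747) + 5·e^(−2.03795) + 6·e^(−2.70311) + 3·e^(−3.08994) = 1.24782 + 0.651478 + 0.401981 + 0.136514 = 2.43779.
⟨E⟩ = Σ EᵢPᵢ = 0.297799 eV.
S/k_B = ln Z + ⟨E⟩/kT = ln(2.43779) + 0.297799/0.211978 = 0.891092 + 1.40486 = 2.296.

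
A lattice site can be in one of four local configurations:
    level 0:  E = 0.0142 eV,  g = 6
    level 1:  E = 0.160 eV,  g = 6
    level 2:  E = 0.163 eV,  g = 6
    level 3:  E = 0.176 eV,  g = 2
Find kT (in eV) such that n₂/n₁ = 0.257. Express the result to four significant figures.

0.002208 eV

n₂/n₁ = (g₂/g₁) exp[−(E₂−E₁)/kT] = 0.257.
⇒ (E₂−E₁)/kT = ln((6/6)/0.257) = ln(3.89105) = 1.35868.
kT = 0.003 eV / 1.35868 = 0.002208 eV.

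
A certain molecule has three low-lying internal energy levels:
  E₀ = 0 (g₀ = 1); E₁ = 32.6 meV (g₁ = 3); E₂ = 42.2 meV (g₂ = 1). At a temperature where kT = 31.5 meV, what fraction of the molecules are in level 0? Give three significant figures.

0.430

Eᵢ/kT = 0, 1.0349, 1.3397.
Z = Σ gᵢe^(−Eᵢ/kT) = 1·e^(−0) + 3·e^(−1.0349) + 1·e^(−1.3397) = 1.0000 + 1.0658 + 0.26192 = 2.3277.
P₀ = g₀ e^(−E₀/kT) / Z = 1.0000/2.3277 = 0.430.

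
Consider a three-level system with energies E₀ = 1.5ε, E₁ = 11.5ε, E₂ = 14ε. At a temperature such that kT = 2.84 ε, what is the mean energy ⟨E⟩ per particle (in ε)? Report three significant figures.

1.93 ε

Eᵢ/kT = 0.52817, 4.0493, 4.9296.
Z = Σ e^(−Eᵢ/kT) = e^(−0.52817) + e^(−4.0493) + e^(−4.9296) = 0.58968 + 0.017435 + 0.0072294 = 0.61434.
⟨E⟩ = Σ Eᵢ e^(−Eᵢ/kT) / Z = (1.5·0.58968 + 11.5·0.017435 + 14·0.0072294) / 0.61434 = 1.93 ε.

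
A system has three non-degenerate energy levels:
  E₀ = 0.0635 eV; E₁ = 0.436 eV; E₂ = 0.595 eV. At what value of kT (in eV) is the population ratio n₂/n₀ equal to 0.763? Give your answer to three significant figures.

n₂/n₀ = exp[−(E₂−E₀)/kT] = 0.763.
⇒ (E₂−E₀)/kT = ln(1/0.763) = ln(1.3106) = 0.27049.
kT = 0.5315 eV / 0.27049 = 1.96 eV.

1.96 eV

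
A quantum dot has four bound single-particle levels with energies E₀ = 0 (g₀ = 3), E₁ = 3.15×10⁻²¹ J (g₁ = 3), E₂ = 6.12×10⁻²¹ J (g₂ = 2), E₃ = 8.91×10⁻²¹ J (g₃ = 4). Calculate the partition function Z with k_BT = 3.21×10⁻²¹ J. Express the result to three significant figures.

Eᵢ/kT = 0, 0.98131, 1.9065, 2.7757.
Z = Σ gᵢe^(−Eᵢ/kT) = 3·e^(−0) + 3·e^(−0.98131) + 2·e^(−1.9065) + 4·e^(−2.7757) = 3.0000 + 1.1245 + 0.29720 + 0.24922 = 4.6709.

Z = 4.67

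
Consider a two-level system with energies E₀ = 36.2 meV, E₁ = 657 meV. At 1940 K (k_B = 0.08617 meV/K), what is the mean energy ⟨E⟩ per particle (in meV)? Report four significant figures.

k_BT = 0.08617 × 1940 K = 167.170 meV.
Eᵢ/kT = 0.216546, 3.93013.
Z = Σ e^(−Eᵢ/kT) = e^(−0.216546) + e^(−3.93013) = 0.805295 + 0.0196411 = 0.824936.
⟨E⟩ = Σ Eᵢ e^(−Eᵢ/kT) / Z = (36.2·0.805295 + 657·0.0196411) / 0.824936 = 50.98 meV.

50.98 meV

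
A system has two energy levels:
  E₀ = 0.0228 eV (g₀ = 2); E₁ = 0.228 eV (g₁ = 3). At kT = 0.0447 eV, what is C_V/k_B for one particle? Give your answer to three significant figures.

0.311

Eᵢ/kT = 0.51007, 5.1007.
Z = Σ gᵢe^(−Eᵢ/kT) = 2·e^(−0.51007) + 3·e^(−5.1007) = 1.2009 + 0.018277 = 1.2192.
⟨E⟩ = 0.025876 eV, ⟨E²⟩ = 0.0012913 eV².
C_V/k_B = (⟨E²⟩ − ⟨E⟩²)/(kT)² = (0.0012913 − 0.00066957)/0.0019981 = 0.311.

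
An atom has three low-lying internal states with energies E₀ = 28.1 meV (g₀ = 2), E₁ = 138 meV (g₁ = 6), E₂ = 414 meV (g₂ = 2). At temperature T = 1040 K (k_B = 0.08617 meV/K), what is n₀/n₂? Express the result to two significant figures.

74

k_BT = 0.08617 × 1040 K = 89.62 meV.
n₀/n₂ = (g₀/g₂) exp[−(E₀−E₂)/kT] = (2/2) × exp(−(-385.9 meV)/(89.62 meV)) = (2/2) × exp(4.306) = 74.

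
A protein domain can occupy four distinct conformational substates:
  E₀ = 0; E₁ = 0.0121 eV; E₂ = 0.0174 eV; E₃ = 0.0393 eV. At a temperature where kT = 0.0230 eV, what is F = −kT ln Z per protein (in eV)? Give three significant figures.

Eᵢ/kT = 0, 0.52609, 0.75652, 1.7087.
Z = Σ e^(−Eᵢ/kT) = e^(−0) + e^(−0.52609) + e^(−0.75652) + e^(−1.7087) = 1.0000 + 0.59091 + 0.46930 + 0.18110 = 2.2413.
F = −kT ln Z = −0.0230 × ln(2.2413) = −0.0230 × 0.80706 = -0.0186 eV.

-0.0186 eV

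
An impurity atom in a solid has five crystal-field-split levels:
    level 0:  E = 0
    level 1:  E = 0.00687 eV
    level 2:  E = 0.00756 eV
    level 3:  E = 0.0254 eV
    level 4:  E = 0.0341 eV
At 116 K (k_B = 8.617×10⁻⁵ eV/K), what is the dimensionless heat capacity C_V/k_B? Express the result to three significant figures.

k_BT = 8.617×10⁻⁵ × 116 K = 0.0099957 eV.
Eᵢ/kT = 0, 0.68730, 0.75633, 2.5411, 3.4115.
Z = Σ e^(−Eᵢ/kT) = e^(−0) + e^(−0.68730) + e^(−0.75633) + e^(−2.5411) + e^(−3.4115) = 1.0000 + 0.50293 + 0.46939 + 0.078780 + 0.032992 = 2.0841.
⟨E⟩ = 0.0048605 eV, ⟨E²⟩ = 0.000067057 eV².
C_V/k_B = (⟨E²⟩ − ⟨E⟩²)/(kT)² = (0.000067057 − 0.000023624)/0.000099914 = 0.435.

0.435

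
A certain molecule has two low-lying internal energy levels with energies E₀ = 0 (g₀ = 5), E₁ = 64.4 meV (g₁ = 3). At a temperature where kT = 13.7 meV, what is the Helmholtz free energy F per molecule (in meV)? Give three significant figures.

Eᵢ/kT = 0, 4.7007.
Z = Σ gᵢe^(−Eᵢ/kT) = 5·e^(−0) + 3·e^(−4.7007) = 5.0000 + 0.027267 = 5.0273.
F = −kT ln Z = −13.7 × ln(5.0273) = −13.7 × 1.6149 = -22.1 meV.

-22.1 meV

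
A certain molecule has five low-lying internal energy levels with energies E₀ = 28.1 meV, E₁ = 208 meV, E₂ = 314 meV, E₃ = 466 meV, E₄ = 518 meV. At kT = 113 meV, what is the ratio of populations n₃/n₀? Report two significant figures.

n₃/n₀ = exp[−(E₃−E₀)/kT] = exp(−(437.9 meV)/(113 meV)) = exp(-3.875) = 0.021.

0.021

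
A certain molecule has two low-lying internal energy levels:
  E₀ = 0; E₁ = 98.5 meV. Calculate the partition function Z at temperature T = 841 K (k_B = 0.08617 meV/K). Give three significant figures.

Z = 1.26

k_BT = 0.08617 × 841 K = 72.469 meV.
Eᵢ/kT = 0, 1.3592.
Z = Σ e^(−Eᵢ/kT) = e^(−0) + e^(−1.3592) = 1.0000 + 0.25687 = 1.2569.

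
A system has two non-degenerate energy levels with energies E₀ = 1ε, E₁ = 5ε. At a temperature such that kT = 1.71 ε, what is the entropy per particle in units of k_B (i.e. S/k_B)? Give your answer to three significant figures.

0.298

Eᵢ/kT = 0.58480, 2.9240.
Z = Σ e^(−Eᵢ/kT) = e^(−0.58480) + e^(−2.9240) = 0.55722 + 0.053718 = 0.61094.
⟨E⟩ = Σ EᵢPᵢ = 1.3517 ε.
S/k_B = ln Z + ⟨E⟩/kT = ln(0.61094) + 1.3517/1.71 = -0.49276 + 0.79047 = 0.298.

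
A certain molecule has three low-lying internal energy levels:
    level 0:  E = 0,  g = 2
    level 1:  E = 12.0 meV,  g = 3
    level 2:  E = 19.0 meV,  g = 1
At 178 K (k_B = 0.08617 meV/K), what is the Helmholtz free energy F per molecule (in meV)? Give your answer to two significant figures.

-20 meV

k_BT = 0.08617 × 178 K = 15.34 meV.
Eᵢ/kT = 0, 0.7823, 1.239.
Z = Σ gᵢe^(−Eᵢ/kT) = 2·e^(−0) + 3·e^(−0.7823) + 1·e^(−1.239) = 2.000 + 1.372 + 0.2897 = 3.662.
F = −kT ln Z = −15.34 × ln(3.662) = −15.34 × 1.298 = -20 meV.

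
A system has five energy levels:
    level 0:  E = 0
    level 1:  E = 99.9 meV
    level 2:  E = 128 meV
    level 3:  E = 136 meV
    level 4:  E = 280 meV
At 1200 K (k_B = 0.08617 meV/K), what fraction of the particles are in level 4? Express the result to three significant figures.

0.0332

k_BT = 0.08617 × 1200 K = 103.40 meV.
Eᵢ/kT = 0, 0.96615, 1.2379, 1.3153, 2.7079.
Z = Σ e^(−Eᵢ/kT) = e^(−0) + e^(−0.96615) + e^(−1.2379) + e^(−1.3153) + e^(−2.7079) = 1.0000 + 0.38055 + 0.28999 + 0.26839 + 0.066677 = 2.0056.
P₄ = e^(−E₄/kT) / Z = 0.066677/2.0056 = 0.0332.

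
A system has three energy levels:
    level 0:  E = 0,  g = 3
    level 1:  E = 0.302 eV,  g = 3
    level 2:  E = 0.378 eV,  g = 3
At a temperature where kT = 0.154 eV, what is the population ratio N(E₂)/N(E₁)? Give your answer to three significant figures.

n₂/n₁ = (g₂/g₁) exp[−(E₂−E₁)/kT] = (3/3) × exp(−(0.076 eV)/(0.154 eV)) = (3/3) × exp(-0.49351) = 0.610.

0.610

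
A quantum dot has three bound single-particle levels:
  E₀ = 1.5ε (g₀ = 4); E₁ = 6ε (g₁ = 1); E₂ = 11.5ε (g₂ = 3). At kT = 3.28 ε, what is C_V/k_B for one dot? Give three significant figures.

Eᵢ/kT = 0.45732, 1.8293, 3.5061.
Z = Σ gᵢe^(−Eᵢ/kT) = 4·e^(−0.45732) + 1·e^(−1.8293) + 3·e^(−3.5061) = 2.5319 + 0.16053 + 0.090041 = 2.7825.
⟨E⟩ = 2.0832 ε, ⟨E²⟩ = 8.4039 ε².
C_V/k_B = (⟨E²⟩ − ⟨E⟩²)/(kT)² = (8.4039 − 4.3397)/10.758 = 0.378.

0.378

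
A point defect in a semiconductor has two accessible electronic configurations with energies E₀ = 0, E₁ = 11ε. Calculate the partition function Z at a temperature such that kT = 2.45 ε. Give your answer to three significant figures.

Eᵢ/kT = 0, 4.4898.
Z = Σ e^(−Eᵢ/kT) = e^(−0) + e^(−4.4898) = 1.0000 + 0.011223 = 1.0112.

Z = 1.01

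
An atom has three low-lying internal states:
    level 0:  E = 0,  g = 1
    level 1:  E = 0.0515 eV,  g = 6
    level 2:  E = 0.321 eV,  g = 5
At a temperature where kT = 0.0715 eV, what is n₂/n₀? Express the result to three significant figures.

n₂/n₀ = (g₂/g₀) exp[−(E₂−E₀)/kT] = (5/1) × exp(−(0.321 eV)/(0.0715 eV)) = (5/1) × exp(-4.4895) = 0.0561.

0.0561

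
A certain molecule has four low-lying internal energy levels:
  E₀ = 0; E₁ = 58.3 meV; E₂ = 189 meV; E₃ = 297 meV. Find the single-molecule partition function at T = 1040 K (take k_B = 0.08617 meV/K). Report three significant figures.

Z = 1.68

k_BT = 0.08617 × 1040 K = 89.617 meV.
Eᵢ/kT = 0, 0.65055, 2.1090, 3.3141.
Z = Σ e^(−Eᵢ/kT) = e^(−0) + e^(−0.65055) + e^(−2.1090) + e^(−3.3141) = 1.0000 + 0.52176 + 0.12136 + 0.036367 = 1.6795.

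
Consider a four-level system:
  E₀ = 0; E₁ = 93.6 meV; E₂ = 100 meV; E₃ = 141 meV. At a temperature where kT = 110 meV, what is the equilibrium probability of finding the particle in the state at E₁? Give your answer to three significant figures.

Eᵢ/kT = 0, 0.85091, 0.90909, 1.2818.
Z = Σ e^(−Eᵢ/kT) = e^(−0) + e^(−0.85091) + e^(−0.90909) + e^(−1.2818) = 1.0000 + 0.42703 + 0.40289 + 0.27754 = 2.1075.
P₁ = e^(−E₁/kT) / Z = 0.42703/2.1075 = 0.203.

0.203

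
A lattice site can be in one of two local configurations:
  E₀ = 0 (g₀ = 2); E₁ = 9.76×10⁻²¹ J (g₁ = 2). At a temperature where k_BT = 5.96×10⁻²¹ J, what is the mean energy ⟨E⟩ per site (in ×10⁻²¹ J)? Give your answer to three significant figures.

1.59 ×10⁻²¹ J

Eᵢ/kT = 0, 1.6376.
Z = Σ gᵢe^(−Eᵢ/kT) = 2·e^(−0) + 2·e^(−1.6376) = 2.0000 + 0.38889 = 2.3889.
⟨E⟩ = Σ Eᵢ gᵢe^(−Eᵢ/kT) / Z = (0·2.0000 + 9.76·0.38889) / 2.3889 = 1.59 ×10⁻²¹ J.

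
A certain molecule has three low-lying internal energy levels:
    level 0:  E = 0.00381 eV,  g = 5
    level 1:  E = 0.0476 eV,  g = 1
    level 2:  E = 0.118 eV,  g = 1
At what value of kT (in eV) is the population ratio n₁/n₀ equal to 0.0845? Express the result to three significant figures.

n₁/n₀ = (g₁/g₀) exp[−(E₁−E₀)/kT] = 0.0845.
⇒ (E₁−E₀)/kT = ln((1/5)/0.0845) = ln(2.3669) = 0.86158.
kT = 0.04379 eV / 0.86158 = 0.0508 eV.

0.0508 eV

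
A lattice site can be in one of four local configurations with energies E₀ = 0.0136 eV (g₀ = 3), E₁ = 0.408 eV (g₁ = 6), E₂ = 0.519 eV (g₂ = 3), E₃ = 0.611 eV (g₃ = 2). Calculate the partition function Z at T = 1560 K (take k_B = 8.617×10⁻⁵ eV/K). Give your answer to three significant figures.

k_BT = 8.617×10⁻⁵ × 1560 K = 0.13443 eV.
Eᵢ/kT = 0.10117, 3.0350, 3.8607, 4.5451.
Z = Σ gᵢe^(−Eᵢ/kT) = 3·e^(−0.10117) + 6·e^(−3.0350) + 3·e^(−3.8607) + 2·e^(−4.5451) = 2.7113 + 0.28845 + 0.063160 + 0.021238 = 3.0841.

Z = 3.08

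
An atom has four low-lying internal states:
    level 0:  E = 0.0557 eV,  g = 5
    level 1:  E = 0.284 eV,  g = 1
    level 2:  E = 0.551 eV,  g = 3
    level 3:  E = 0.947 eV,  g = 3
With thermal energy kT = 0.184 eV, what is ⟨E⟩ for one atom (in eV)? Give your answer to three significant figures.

0.0897 eV

Eᵢ/kT = 0.30272, 1.5435, 2.9946, 5.1467.
Z = Σ gᵢe^(−Eᵢ/kT) = 5·e^(−0.30272) + 1·e^(−1.5435) + 3·e^(−2.9946) + 3·e^(−5.1467) = 3.6940 + 0.21363 + 0.15017 + 0.017456 = 4.0753.
⟨E⟩ = Σ Eᵢ gᵢe^(−Eᵢ/kT) / Z = (0.0557·3.6940 + 0.284·0.21363 + 0.551·0.15017 + 0.947·0.017456) / 4.0753 = 0.0897 eV.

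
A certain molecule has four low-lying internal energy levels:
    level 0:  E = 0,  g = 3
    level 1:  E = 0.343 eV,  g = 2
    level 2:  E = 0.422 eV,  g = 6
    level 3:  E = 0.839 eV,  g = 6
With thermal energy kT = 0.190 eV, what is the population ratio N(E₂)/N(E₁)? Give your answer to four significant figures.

1.979

n₂/n₁ = (g₂/g₁) exp[−(E₂−E₁)/kT] = (6/2) × exp(−(0.079 eV)/(0.190 eV)) = (6/2) × exp(-0.415789) = 1.979.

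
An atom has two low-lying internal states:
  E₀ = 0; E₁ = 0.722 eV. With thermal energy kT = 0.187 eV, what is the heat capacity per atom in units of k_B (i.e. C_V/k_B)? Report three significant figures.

Eᵢ/kT = 0, 3.8610.
Z = Σ e^(−Eᵢ/kT) = e^(−0) + e^(−3.8610) = 1.0000 + 0.021047 = 1.0210.
⟨E⟩ = 0.014883 eV, ⟨E²⟩ = 0.010746 eV².
C_V/k_B = (⟨E²⟩ − ⟨E⟩²)/(kT)² = (0.010746 − 0.00022150)/0.034969 = 0.301.

0.301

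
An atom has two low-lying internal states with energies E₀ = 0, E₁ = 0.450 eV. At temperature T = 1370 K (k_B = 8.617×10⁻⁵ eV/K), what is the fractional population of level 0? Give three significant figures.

0.978

k_BT = 8.617×10⁻⁵ × 1370 K = 0.11805 eV.
Eᵢ/kT = 0, 3.8119.
Z = Σ e^(−Eᵢ/kT) = e^(−0) + e^(−3.8119) = 1.0000 + 0.022106 = 1.0221.
P₀ = e^(−E₀/kT) / Z = 1.0000/1.0221 = 0.978.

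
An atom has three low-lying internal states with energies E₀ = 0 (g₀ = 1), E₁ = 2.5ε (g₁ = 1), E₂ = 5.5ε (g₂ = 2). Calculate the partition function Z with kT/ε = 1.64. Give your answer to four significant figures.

Z = 1.288

Eᵢ/kT = 0, 1.52439, 3.35366.
Z = Σ gᵢe^(−Eᵢ/kT) = 1·e^(−0) + 1·e^(−1.52439) + 2·e^(−3.35366) = 1.00000 + 0.217754 + 0.0699124 = 1.28767.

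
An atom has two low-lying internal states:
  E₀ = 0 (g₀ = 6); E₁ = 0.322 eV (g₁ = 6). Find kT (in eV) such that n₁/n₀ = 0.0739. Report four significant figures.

n₁/n₀ = (g₁/g₀) exp[−(E₁−E₀)/kT] = 0.0739.
⇒ (E₁−E₀)/kT = ln((6/6)/0.0739) = ln(13.5318) = 2.60504.
kT = 0.322 eV / 2.60504 = 0.1236 eV.

0.1236 eV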